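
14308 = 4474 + 9834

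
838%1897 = 838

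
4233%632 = 441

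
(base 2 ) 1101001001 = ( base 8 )1511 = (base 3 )1011011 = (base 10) 841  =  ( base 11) 6A5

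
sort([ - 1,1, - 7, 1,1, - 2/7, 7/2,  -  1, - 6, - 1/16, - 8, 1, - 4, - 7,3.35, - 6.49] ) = [ - 8,-7, - 7,-6.49, - 6,-4, - 1, - 1, - 2/7, - 1/16, 1, 1,1, 1,  3.35,7/2]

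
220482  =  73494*3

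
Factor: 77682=2^1*3^1*11^2*107^1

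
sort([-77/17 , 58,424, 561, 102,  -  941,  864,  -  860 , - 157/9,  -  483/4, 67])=[ - 941, - 860, - 483/4,-157/9, - 77/17,58, 67, 102, 424,561 , 864]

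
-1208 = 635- 1843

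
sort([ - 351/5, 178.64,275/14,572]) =[ - 351/5,275/14, 178.64, 572 ] 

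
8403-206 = 8197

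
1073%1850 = 1073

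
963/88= 10+83/88 = 10.94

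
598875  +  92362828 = 92961703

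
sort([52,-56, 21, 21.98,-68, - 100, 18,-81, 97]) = [ -100, - 81,-68, - 56,  18, 21, 21.98,52,97] 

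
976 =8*122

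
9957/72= 138 + 7/24 = 138.29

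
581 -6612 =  - 6031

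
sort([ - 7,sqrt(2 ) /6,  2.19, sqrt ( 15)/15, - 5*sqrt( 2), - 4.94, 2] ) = [ - 5 * sqrt( 2), - 7 , - 4.94,sqrt( 2)/6,sqrt(15)/15,2, 2.19] 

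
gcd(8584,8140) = 148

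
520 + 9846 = 10366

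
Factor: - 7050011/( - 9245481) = 3^( - 1 )*7^( - 1 )*109^1*64679^1*440261^( - 1) 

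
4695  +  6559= 11254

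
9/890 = 9/890  =  0.01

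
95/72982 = 95/72982=0.00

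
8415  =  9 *935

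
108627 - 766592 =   -  657965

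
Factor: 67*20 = 1340 = 2^2*5^1*67^1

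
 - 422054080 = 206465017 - 628519097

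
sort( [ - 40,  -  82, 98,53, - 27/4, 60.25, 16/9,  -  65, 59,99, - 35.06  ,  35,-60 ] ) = [ - 82, -65, - 60, - 40, - 35.06, - 27/4 , 16/9,35, 53,59,60.25,98, 99]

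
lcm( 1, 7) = 7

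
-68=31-99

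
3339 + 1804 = 5143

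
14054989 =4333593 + 9721396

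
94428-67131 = 27297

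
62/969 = 62/969 = 0.06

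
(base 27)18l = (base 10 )966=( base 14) 4d0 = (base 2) 1111000110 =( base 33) t9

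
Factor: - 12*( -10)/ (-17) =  - 120/17 = - 2^3*3^1*5^1*17^( - 1 )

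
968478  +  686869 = 1655347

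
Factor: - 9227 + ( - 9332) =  - 67^1*277^1= -18559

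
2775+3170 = 5945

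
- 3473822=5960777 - 9434599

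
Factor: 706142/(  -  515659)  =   - 2^1*443^1 * 647^( - 1)= - 886/647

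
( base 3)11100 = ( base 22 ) 57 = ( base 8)165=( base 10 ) 117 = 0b1110101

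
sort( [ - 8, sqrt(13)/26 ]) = [-8, sqrt( 13)/26]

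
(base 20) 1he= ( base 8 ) 1362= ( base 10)754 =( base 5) 11004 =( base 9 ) 1027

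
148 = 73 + 75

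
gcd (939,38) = 1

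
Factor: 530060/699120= 26503/34956 = 2^( - 2)*3^( - 2)*17^1*971^( - 1)*1559^1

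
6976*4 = 27904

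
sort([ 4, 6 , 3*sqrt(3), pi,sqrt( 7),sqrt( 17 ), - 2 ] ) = [ -2,sqrt( 7),pi,  4,sqrt(17), 3*sqrt( 3) , 6]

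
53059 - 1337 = 51722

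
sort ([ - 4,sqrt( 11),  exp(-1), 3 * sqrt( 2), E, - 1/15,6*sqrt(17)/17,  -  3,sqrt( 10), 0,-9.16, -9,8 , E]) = [ - 9.16, - 9,-4 , - 3, -1/15,0, exp( - 1),6*sqrt( 17)/17,  E,  E,sqrt( 10),  sqrt( 11 ),3*sqrt( 2 ),8]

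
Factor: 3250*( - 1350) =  - 2^2*3^3 * 5^5 * 13^1=- 4387500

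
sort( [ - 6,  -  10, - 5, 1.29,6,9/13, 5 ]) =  [ - 10 , - 6, - 5, 9/13, 1.29, 5,6 ] 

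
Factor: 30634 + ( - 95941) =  - 3^1*11^1*1979^1 = - 65307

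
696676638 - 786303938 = -89627300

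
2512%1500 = 1012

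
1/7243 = 1/7243 =0.00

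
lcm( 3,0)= 0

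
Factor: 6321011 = 41^1*151^1*1021^1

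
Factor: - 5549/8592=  - 2^(  -  4 )*3^(-1)*31^1 = - 31/48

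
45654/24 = 7609/4 = 1902.25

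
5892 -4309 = 1583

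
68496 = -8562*(-8 )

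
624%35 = 29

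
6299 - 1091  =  5208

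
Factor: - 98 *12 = -1176= -  2^3*3^1*  7^2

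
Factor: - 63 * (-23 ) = 3^2*7^1 * 23^1 = 1449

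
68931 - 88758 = - 19827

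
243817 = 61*3997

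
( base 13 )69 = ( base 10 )87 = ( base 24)3f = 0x57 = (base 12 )73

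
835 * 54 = 45090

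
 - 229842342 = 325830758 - 555673100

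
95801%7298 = 927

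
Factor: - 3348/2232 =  - 2^(-1)*3^1=- 3/2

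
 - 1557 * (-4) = 6228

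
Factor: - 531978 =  - 2^1*3^1 * 88663^1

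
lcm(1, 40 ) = 40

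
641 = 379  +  262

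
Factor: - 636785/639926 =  - 2^( - 1 ) *5^1*7^( - 1 ) *19^1*43^( - 1) * 1063^( - 1)*6703^1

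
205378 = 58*3541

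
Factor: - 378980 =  - 2^2*5^1*7^1*2707^1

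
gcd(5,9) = 1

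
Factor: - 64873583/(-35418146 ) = 2^( - 1 )*47^1*1303^ (-1)* 13591^(-1)*1380289^1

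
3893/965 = 3893/965 = 4.03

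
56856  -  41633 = 15223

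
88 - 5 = 83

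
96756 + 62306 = 159062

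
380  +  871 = 1251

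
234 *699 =163566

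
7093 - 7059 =34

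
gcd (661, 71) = 1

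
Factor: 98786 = 2^1*49393^1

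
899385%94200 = 51585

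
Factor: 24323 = 13^1*1871^1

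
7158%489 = 312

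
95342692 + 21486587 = 116829279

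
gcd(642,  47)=1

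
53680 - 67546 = - 13866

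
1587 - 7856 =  - 6269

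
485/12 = 40  +  5/12 =40.42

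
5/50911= 5/50911 = 0.00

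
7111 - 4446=2665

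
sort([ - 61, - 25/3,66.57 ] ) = [ - 61,- 25/3, 66.57]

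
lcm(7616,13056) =91392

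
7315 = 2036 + 5279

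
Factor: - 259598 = -2^1*293^1*443^1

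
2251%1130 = 1121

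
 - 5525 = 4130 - 9655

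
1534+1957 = 3491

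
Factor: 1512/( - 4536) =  -3^( - 1 ) = - 1/3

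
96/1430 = 48/715 = 0.07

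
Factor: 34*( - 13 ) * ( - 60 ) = 26520 = 2^3*3^1*5^1*13^1*17^1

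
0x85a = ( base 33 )1vq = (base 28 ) 2KA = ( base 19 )5HA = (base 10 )2138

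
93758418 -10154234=83604184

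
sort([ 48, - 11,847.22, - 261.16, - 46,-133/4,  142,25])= [ - 261.16,  -  46 , - 133/4, - 11 , 25,48 , 142, 847.22 ] 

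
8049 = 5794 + 2255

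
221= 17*13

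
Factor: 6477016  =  2^3*7^2*13^1* 31^1*41^1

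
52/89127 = 52/89127 = 0.00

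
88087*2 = 176174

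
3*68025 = 204075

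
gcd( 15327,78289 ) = 1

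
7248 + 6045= 13293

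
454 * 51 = 23154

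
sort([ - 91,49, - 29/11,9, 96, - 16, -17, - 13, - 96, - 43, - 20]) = [ - 96,-91, - 43 ,-20,-17, - 16, - 13, -29/11,9, 49,96 ] 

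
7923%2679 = 2565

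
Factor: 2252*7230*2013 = 32775585480 = 2^3*3^2 * 5^1 * 11^1 *61^1*241^1 *563^1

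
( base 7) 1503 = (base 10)591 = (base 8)1117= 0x24F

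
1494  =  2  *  747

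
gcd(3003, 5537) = 7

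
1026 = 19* 54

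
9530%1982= 1602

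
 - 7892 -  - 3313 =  - 4579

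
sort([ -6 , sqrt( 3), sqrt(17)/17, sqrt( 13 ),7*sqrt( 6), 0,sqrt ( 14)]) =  [-6, 0,sqrt(17) /17, sqrt( 3), sqrt(13 ), sqrt( 14 ) , 7*sqrt(6 ) ]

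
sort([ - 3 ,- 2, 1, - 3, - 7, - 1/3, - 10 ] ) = [ - 10, - 7, - 3, - 3, - 2, - 1/3, 1]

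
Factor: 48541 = 48541^1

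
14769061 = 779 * 18959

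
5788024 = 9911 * 584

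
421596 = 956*441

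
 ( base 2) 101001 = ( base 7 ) 56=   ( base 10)41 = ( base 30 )1b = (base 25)1G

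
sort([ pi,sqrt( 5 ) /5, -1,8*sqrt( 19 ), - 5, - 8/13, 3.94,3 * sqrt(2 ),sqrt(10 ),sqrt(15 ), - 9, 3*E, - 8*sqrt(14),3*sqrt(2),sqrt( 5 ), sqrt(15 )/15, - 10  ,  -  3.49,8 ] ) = [-8*sqrt(14 ), - 10, - 9, - 5, - 3.49 , - 1, - 8/13,sqrt(15 ) /15,sqrt(5 )/5,sqrt(5 ), pi,sqrt(10 ),sqrt( 15), 3.94,3*sqrt( 2),3*sqrt( 2), 8,3*E,8 * sqrt(19 ) ] 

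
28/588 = 1/21  =  0.05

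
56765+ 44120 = 100885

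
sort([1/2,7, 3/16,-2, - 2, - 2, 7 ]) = [ - 2,-2, - 2, 3/16, 1/2,7,7] 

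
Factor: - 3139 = -43^1* 73^1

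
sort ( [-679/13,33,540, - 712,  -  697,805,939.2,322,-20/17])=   [  -  712, - 697, - 679/13,-20/17,33,322,540, 805, 939.2]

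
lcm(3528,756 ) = 10584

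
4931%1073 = 639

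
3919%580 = 439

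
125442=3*41814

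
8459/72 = 117  +  35/72 = 117.49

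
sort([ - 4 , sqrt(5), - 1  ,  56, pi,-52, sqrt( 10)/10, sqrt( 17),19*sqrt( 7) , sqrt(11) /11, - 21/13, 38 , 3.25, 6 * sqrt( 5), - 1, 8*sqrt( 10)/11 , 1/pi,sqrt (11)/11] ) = [ - 52, - 4 , - 21/13, -1 ,-1,  sqrt( 11)/11, sqrt (11) /11,sqrt(10)/10,  1/pi,sqrt(5) , 8*sqrt ( 10 )/11 , pi , 3.25, sqrt ( 17), 6*sqrt (5 ),38 , 19*sqrt( 7),56 ]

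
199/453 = 199/453 =0.44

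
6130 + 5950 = 12080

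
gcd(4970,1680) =70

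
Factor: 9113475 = 3^1 * 5^2*7^1*17359^1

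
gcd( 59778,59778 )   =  59778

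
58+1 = 59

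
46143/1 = 46143 = 46143.00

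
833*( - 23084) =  - 19228972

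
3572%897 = 881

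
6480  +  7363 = 13843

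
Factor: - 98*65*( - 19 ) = 121030 = 2^1*5^1*7^2*13^1*19^1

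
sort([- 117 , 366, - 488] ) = [ - 488, - 117, 366]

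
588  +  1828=2416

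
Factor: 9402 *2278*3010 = 64467445560= 2^3*3^1*5^1 * 7^1*17^1 * 43^1*67^1*1567^1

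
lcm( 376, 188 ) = 376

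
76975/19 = 76975/19  =  4051.32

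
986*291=286926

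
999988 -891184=108804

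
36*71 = 2556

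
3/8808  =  1/2936 = 0.00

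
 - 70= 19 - 89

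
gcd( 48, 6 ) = 6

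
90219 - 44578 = 45641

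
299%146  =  7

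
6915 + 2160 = 9075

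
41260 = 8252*5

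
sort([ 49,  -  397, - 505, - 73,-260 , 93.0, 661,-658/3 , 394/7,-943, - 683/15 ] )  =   [ - 943, -505 , - 397, - 260, - 658/3, - 73, - 683/15, 49,394/7 , 93.0,661]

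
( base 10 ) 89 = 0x59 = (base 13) 6B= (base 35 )2j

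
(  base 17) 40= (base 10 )68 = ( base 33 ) 22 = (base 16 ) 44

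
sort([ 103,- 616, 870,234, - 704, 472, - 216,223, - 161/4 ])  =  [ - 704, - 616, - 216, -161/4,  103, 223, 234, 472,870]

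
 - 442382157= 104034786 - 546416943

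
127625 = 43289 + 84336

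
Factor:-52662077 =- 13^1*  887^1*4567^1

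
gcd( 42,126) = 42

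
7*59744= 418208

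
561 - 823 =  - 262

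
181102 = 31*5842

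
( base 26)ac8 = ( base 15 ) 2170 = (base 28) 90O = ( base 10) 7080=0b1101110101000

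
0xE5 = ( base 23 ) 9M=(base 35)6j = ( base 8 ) 345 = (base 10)229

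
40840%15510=9820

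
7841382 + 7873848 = 15715230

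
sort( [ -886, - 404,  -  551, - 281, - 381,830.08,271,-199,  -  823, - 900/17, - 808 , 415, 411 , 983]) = [ - 886, - 823, - 808, - 551, - 404, - 381,  -  281,  -  199, - 900/17,271,  411, 415,  830.08, 983 ] 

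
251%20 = 11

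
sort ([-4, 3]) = [ - 4,3]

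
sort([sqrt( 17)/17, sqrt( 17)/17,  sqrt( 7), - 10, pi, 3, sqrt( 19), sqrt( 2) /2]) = [ - 10 , sqrt ( 17 )/17 , sqrt(17) /17, sqrt( 2)/2, sqrt( 7 ), 3,pi,sqrt(19)] 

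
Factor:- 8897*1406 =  - 12509182 = - 2^1* 7^1*19^1*31^1*37^1*41^1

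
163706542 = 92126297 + 71580245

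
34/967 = 34/967 = 0.04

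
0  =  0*6375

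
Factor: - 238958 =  - 2^1*163^1*733^1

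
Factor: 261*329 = 85869 = 3^2 *7^1*29^1*47^1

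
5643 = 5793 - 150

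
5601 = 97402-91801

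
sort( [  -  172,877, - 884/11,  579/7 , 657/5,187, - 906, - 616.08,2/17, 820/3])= [ - 906, - 616.08, - 172, - 884/11 , 2/17, 579/7,  657/5,187, 820/3, 877]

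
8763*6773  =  59351799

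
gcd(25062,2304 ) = 6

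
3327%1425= 477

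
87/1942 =87/1942  =  0.04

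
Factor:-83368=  - 2^3*17^1*613^1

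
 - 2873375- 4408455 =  - 7281830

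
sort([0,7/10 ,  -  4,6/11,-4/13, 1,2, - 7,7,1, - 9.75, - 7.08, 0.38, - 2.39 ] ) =[-9.75, - 7.08, - 7, - 4, - 2.39,-4/13,0,0.38,6/11,7/10,1,1, 2, 7] 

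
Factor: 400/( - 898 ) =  - 2^3*5^2*449^( - 1) = - 200/449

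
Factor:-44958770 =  - 2^1*5^1*797^1 * 5641^1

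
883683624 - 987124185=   -103440561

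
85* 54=4590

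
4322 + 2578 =6900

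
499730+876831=1376561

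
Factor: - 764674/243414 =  -3^( - 2)*19^1 *13523^(-1) * 20123^1=- 382337/121707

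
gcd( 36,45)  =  9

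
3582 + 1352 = 4934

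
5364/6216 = 447/518  =  0.86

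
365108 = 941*388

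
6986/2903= 6986/2903=   2.41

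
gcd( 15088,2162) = 46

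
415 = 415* 1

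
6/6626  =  3/3313 = 0.00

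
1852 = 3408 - 1556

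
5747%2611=525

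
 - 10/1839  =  -10/1839 = - 0.01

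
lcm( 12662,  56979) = 113958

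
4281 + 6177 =10458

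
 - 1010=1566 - 2576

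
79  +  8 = 87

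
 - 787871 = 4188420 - 4976291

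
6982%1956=1114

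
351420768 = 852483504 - 501062736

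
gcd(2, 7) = 1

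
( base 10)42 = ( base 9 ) 46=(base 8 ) 52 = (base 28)1e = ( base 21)20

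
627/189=209/63 = 3.32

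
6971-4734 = 2237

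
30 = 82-52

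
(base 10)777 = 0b1100001001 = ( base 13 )47A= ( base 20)1IH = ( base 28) RL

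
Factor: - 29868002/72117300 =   -  2^( - 1) * 3^( - 1)*5^(- 2 ) * 421^(-1)*571^( - 1)*14934001^1 = - 14934001/36058650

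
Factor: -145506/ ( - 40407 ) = 2^1*13469^(-1 )*24251^1 = 48502/13469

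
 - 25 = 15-40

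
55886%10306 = 4356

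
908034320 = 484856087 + 423178233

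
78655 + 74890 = 153545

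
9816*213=2090808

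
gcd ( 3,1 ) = 1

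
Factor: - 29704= - 2^3*47^1*79^1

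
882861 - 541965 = 340896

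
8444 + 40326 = 48770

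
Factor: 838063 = 838063^1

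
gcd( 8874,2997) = 9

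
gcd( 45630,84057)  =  3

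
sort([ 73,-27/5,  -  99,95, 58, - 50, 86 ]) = [ - 99,-50, - 27/5,58,73,86,95] 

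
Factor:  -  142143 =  - 3^1*47381^1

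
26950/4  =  6737 + 1/2=6737.50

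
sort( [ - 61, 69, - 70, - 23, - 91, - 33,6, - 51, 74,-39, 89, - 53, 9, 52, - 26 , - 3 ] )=[-91, - 70, - 61,  -  53 , - 51 , - 39,-33,-26,  -  23, - 3,6,  9, 52,69, 74, 89] 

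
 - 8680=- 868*10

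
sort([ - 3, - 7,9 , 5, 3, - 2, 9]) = [ - 7, - 3, - 2, 3, 5,9,9]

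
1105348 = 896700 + 208648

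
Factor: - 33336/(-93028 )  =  2^1*3^2*13^(  -  1)*463^1*1789^ ( - 1 )  =  8334/23257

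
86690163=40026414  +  46663749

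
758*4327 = 3279866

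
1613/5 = 322+3/5 = 322.60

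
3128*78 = 243984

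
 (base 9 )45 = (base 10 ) 41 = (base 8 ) 51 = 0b101001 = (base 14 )2D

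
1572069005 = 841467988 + 730601017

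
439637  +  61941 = 501578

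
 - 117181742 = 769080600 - 886262342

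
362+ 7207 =7569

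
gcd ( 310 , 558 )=62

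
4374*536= 2344464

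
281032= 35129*8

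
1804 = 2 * 902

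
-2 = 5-7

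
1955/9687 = 1955/9687 = 0.20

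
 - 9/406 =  - 1 + 397/406  =  - 0.02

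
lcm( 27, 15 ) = 135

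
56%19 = 18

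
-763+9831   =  9068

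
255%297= 255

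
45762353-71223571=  - 25461218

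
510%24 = 6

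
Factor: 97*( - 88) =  - 2^3*11^1*97^1= - 8536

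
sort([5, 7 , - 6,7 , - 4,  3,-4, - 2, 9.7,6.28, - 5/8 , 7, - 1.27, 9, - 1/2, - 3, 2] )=[ - 6,  -  4, - 4, - 3, - 2, - 1.27 ,  -  5/8,  -  1/2 , 2 , 3 , 5 , 6.28,7, 7,7,9,  9.7] 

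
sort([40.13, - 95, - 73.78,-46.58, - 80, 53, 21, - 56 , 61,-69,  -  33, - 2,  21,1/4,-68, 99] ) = [  -  95,-80, - 73.78, -69, - 68, - 56 , - 46.58,- 33, - 2,  1/4, 21,  21, 40.13,53,61,99]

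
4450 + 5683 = 10133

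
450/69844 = 225/34922= 0.01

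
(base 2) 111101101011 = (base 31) 43a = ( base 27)5B5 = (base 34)3E3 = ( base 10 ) 3947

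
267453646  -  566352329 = -298898683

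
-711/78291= -79/8699 = -0.01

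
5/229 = 5/229 = 0.02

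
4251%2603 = 1648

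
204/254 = 102/127   =  0.80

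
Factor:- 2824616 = -2^3 * 19^1*18583^1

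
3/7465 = 3/7465= 0.00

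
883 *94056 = 83051448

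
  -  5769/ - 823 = 7  +  8/823 = 7.01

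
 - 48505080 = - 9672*5015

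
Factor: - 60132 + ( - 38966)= -2^1*49549^1  =  -99098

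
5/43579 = 5/43579 = 0.00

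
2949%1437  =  75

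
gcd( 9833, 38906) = 1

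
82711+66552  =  149263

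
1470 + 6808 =8278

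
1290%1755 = 1290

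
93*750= 69750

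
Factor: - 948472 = -2^3*7^1*  16937^1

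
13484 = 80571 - 67087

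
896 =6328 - 5432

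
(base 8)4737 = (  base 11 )1998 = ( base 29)304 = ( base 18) 7e7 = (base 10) 2527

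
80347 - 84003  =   - 3656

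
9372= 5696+3676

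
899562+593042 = 1492604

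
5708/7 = 815 + 3/7 = 815.43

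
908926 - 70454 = 838472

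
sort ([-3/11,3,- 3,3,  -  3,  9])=[-3,- 3, - 3/11,3,3, 9]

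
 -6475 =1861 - 8336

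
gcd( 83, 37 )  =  1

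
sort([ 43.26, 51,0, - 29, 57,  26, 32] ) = [ - 29, 0,26 , 32,43.26, 51, 57]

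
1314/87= 438/29 = 15.10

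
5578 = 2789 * 2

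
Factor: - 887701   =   - 887701^1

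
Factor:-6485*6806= - 2^1*5^1*41^1*83^1*1297^1  =  -44136910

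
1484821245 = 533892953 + 950928292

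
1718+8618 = 10336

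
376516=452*833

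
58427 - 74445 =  - 16018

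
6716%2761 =1194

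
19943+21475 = 41418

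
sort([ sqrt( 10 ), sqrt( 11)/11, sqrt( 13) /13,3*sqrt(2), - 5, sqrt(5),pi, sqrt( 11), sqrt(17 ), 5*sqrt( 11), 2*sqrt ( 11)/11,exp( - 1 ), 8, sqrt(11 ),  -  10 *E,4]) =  [ - 10*E, - 5,  sqrt( 13) /13, sqrt ( 11 )/11,  exp( - 1), 2*sqrt( 11 ) /11,sqrt(5 ), pi,sqrt(10 ), sqrt( 11),sqrt( 11 ),4,  sqrt(17 ), 3*sqrt ( 2 ), 8, 5 *sqrt( 11)]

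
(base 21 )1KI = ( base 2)1101101111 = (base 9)1176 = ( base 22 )1HL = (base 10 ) 879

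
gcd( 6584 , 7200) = 8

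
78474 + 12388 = 90862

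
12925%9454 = 3471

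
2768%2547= 221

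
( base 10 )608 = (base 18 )1fe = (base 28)lk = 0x260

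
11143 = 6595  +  4548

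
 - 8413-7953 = -16366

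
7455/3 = 2485 = 2485.00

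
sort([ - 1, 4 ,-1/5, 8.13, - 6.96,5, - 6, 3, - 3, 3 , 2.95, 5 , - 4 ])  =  [ - 6.96,- 6,-4,- 3, - 1 , - 1/5 , 2.95, 3, 3, 4, 5, 5,8.13 ]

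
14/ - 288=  - 1  +  137/144 = - 0.05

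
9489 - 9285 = 204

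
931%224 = 35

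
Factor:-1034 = -2^1*11^1*47^1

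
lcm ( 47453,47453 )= 47453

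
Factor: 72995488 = 2^5*2281109^1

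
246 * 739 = 181794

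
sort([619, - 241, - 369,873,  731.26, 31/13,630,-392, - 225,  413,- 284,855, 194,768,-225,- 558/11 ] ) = [ - 392, - 369, - 284,- 241, - 225,-225 , - 558/11, 31/13, 194, 413,  619, 630, 731.26, 768,  855, 873 ]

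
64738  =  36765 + 27973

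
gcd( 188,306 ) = 2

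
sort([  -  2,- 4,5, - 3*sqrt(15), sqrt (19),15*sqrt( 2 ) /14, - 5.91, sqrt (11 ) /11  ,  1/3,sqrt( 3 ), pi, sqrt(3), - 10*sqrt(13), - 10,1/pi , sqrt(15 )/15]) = [  -  10 * sqrt(13 ), - 3*sqrt( 15 ), - 10, - 5.91, - 4, - 2, sqrt(15)/15, sqrt (11) /11, 1/pi,  1/3, 15*sqrt(2)/14, sqrt ( 3 ),sqrt(3 ), pi, sqrt( 19),5]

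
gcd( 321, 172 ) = 1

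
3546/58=1773/29 = 61.14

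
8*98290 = 786320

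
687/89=687/89 = 7.72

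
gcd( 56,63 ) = 7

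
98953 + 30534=129487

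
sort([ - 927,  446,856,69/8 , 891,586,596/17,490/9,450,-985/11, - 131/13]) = [ - 927, - 985/11, - 131/13  ,  69/8, 596/17, 490/9,  446,450,586,856, 891 ] 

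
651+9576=10227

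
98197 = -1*( - 98197 )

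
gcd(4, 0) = 4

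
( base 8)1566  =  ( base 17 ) 312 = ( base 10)886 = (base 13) 532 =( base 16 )376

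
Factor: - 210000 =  - 2^4*3^1*5^4*7^1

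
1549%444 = 217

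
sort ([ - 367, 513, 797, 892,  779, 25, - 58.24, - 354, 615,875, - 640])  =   [ -640, - 367, - 354, - 58.24 , 25, 513,615,  779,  797, 875, 892]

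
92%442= 92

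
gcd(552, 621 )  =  69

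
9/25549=9/25549 = 0.00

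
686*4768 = 3270848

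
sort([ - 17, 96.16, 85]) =[ - 17,85, 96.16 ]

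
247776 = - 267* ( - 928 )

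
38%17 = 4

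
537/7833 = 179/2611 = 0.07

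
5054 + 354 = 5408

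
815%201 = 11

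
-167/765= - 167/765 = - 0.22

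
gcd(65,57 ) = 1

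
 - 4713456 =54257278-58970734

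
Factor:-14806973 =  -14806973^1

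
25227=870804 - 845577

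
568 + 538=1106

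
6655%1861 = 1072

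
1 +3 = 4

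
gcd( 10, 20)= 10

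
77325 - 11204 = 66121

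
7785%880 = 745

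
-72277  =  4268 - 76545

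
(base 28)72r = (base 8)12703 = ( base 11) 4205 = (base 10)5571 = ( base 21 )cd6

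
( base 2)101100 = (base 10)44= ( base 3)1122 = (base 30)1E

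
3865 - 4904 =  - 1039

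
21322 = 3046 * 7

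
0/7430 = 0  =  0.00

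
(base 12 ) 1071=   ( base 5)24223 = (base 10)1813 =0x715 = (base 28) 28l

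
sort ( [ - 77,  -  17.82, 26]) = [ - 77, - 17.82,26]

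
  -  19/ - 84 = 19/84 = 0.23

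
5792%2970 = 2822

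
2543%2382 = 161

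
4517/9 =501 + 8/9 = 501.89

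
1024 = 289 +735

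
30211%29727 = 484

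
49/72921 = 49/72921 = 0.00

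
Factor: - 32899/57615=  - 197/345 = -3^ ( - 1)*5^( - 1 )*23^ ( - 1)*197^1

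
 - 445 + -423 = - 868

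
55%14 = 13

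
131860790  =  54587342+77273448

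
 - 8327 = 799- 9126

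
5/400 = 1/80 =0.01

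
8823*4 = 35292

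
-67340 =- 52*1295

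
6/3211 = 6/3211  =  0.00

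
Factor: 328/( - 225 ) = -2^3*3^(-2)*5^( - 2)*41^1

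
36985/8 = 4623+1/8=4623.12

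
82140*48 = 3942720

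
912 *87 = 79344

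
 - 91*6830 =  - 621530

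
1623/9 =180 + 1/3 = 180.33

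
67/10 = 6+7/10 = 6.70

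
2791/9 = 2791/9 = 310.11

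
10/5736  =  5/2868 = 0.00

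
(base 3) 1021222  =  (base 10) 944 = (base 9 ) 1258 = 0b1110110000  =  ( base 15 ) 42e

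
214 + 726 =940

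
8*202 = 1616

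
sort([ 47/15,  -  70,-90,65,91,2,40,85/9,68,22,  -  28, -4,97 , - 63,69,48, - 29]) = [ - 90, - 70,  -  63, - 29, - 28, - 4, 2,47/15, 85/9 , 22, 40,48, 65, 68,69, 91,97 ]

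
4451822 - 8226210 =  - 3774388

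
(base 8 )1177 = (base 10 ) 639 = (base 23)14I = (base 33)JC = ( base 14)339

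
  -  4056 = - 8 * 507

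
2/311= 2/311=0.01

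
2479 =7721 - 5242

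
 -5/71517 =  - 5/71517 =- 0.00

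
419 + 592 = 1011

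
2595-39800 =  - 37205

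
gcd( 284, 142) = 142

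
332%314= 18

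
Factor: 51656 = 2^3 * 11^1*587^1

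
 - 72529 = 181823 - 254352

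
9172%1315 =1282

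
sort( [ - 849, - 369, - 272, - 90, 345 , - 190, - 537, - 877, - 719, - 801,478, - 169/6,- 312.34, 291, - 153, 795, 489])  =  [ -877  , - 849, - 801  , - 719, - 537, - 369, - 312.34, - 272, - 190, - 153, - 90,-169/6,  291, 345,478, 489, 795]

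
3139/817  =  3+16/19 = 3.84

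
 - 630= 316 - 946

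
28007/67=28007/67 = 418.01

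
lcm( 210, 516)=18060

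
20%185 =20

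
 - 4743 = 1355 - 6098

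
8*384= 3072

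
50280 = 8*6285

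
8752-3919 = 4833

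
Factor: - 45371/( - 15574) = 2^(-1)*13^( - 1)*59^1*599^( - 1 )*769^1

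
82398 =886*93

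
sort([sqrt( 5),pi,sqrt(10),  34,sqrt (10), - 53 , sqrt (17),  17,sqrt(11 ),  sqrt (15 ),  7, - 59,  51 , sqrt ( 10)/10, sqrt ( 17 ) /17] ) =[-59, - 53, sqrt ( 17)/17,sqrt(10 ) /10,sqrt(5) , pi, sqrt ( 10),  sqrt ( 10),  sqrt( 11), sqrt(15 ),  sqrt(17 ), 7,17,  34, 51]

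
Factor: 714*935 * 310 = 2^2 * 3^1*5^2*7^1*11^1*17^2*31^1 = 206952900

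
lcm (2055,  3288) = 16440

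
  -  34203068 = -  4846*7058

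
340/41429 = 20/2437 = 0.01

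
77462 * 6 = 464772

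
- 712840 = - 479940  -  232900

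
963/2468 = 963/2468 =0.39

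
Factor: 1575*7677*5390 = 65171972250=2^1*3^4*5^3 * 7^3* 11^1*  853^1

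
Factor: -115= - 5^1*23^1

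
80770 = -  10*( - 8077 )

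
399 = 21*19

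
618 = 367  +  251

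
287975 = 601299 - 313324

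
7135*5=35675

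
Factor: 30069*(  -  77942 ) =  - 2343637998 = - 2^1*3^2 * 13^1*257^1*38971^1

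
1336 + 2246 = 3582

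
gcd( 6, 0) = 6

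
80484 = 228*353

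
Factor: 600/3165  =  2^3*5^1*211^( - 1 ) = 40/211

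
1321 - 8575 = - 7254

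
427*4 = 1708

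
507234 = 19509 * 26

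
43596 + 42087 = 85683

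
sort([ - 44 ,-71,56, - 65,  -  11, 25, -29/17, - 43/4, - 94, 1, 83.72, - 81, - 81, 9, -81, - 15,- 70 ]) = [-94, -81, -81 , - 81, - 71, - 70,-65, - 44, - 15, -11, - 43/4, - 29/17,1, 9,25, 56  ,  83.72 ]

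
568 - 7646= -7078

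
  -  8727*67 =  -584709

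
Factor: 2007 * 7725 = 15504075 = 3^3*5^2*103^1*223^1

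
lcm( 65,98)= 6370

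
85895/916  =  85895/916 = 93.77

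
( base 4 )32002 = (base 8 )1602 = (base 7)2422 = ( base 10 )898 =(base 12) 62A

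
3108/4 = 777 =777.00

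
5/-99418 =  - 5/99418 = - 0.00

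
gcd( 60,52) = 4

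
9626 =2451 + 7175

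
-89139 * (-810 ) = 72202590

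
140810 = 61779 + 79031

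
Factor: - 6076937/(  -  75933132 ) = 2^(-2 )*3^(- 1)  *11^(-1)*575251^( - 1)*6076937^1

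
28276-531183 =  - 502907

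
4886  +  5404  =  10290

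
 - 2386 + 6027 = 3641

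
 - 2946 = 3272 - 6218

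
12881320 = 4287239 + 8594081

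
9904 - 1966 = 7938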